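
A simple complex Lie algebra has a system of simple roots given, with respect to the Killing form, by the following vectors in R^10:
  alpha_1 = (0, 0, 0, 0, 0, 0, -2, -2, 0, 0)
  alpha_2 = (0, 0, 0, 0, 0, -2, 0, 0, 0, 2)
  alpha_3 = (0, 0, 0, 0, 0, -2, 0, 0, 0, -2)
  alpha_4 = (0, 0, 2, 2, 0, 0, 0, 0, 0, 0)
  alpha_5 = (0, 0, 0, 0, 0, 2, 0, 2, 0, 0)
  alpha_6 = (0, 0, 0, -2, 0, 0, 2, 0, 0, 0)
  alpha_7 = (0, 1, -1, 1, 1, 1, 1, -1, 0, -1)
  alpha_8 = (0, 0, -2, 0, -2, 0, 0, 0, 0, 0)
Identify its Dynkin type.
Compute the Cartan integers a_ij = 2(alpha_i, alpha_j)/(alpha_j, alpha_j); the resulting 8x8 Cartan matrix is
[[2, 0, 0, 0, -1, -1, 0, 0], [0, 2, 0, 0, -1, 0, -1, 0], [0, 0, 2, 0, -1, 0, 0, 0], [0, 0, 0, 2, 0, -1, 0, -1], [-1, -1, -1, 0, 2, 0, 0, 0], [-1, 0, 0, -1, 0, 2, 0, 0], [0, -1, 0, 0, 0, 0, 2, 0], [0, 0, 0, -1, 0, 0, 0, 2]].
All simple roots have the same length, so the diagram is simply laced. The associated Dynkin diagram is a chain of 7 nodes with one extra node attached to the third node from one end (E_8), so the type is E_8.

E8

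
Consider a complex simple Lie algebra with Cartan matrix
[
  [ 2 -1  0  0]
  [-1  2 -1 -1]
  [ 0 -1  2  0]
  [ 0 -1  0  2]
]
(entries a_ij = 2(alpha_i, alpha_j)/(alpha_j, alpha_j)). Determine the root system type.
The matrix has rank 4 with 2's on the diagonal. Reading the off-diagonal entries as Dynkin edges (a single edge where a_ij = a_ji = -1; a double or triple edge where a_ij * a_ji = 2 or 3), the diagram is a chain of 2 nodes with a fork of two nodes at one end (D_4). One simple-root ordering that puts it in standard form is (alpha_3, alpha_2, alpha_4, alpha_1). So the algebra is type D_4, i.e. so(8).

type D_4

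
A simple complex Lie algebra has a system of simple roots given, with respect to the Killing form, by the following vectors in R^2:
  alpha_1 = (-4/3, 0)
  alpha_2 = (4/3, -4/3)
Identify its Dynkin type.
B_2

Compute the Cartan integers a_ij = 2(alpha_i, alpha_j)/(alpha_j, alpha_j); the resulting 2x2 Cartan matrix is
[[2, -1], [-2, 2]].
The roots have two lengths (squared-length ratio 2:1); the short ones are alpha_{1}. The associated Dynkin diagram is a chain of 2 nodes with a double edge at one end; the terminal node there is the unique short simple root (B_2), so the type is B_2 (the algebra so(5)).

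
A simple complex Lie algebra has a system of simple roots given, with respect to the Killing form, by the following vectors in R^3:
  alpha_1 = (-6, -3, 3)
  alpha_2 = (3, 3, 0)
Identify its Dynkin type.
Compute the Cartan integers a_ij = 2(alpha_i, alpha_j)/(alpha_j, alpha_j); the resulting 2x2 Cartan matrix is
[[2, -3], [-1, 2]].
The roots have two lengths (squared-length ratio 3:1); the short ones are alpha_{2}. The associated Dynkin diagram is two nodes joined by a triple edge (G_2), so the type is G_2.

G_2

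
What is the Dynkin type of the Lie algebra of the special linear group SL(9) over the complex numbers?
A8

This is sl(9), which has dimension 9^2 - 1 = 80 and rank 9 - 1 = 8 (a Cartan subalgebra is the diagonal traceless matrices). In the classification of classical Lie algebras, the special linear algebra sl(n+1) has type A_n; here n = 8, so the Dynkin diagram is a chain of 8 nodes with single edges (A_8). Hence the type is A_8.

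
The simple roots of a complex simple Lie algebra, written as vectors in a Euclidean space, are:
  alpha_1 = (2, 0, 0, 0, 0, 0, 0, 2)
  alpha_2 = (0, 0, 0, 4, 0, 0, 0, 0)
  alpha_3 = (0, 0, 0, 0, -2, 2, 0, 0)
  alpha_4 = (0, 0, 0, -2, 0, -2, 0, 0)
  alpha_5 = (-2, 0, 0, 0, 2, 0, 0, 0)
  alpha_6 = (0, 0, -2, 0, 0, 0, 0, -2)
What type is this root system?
C_6

Compute the Cartan integers a_ij = 2(alpha_i, alpha_j)/(alpha_j, alpha_j); the resulting 6x6 Cartan matrix is
[[2, 0, 0, 0, -1, -1], [0, 2, 0, -2, 0, 0], [0, 0, 2, -1, -1, 0], [0, -1, -1, 2, 0, 0], [-1, 0, -1, 0, 2, 0], [-1, 0, 0, 0, 0, 2]].
The roots have two lengths (squared-length ratio 2:1); the short ones are alpha_{1,3,4,5,6}. The associated Dynkin diagram is a chain of 6 nodes with a double edge at one end; the terminal node there is the unique long simple root (C_6), so the type is C_6 (the algebra sp(12)).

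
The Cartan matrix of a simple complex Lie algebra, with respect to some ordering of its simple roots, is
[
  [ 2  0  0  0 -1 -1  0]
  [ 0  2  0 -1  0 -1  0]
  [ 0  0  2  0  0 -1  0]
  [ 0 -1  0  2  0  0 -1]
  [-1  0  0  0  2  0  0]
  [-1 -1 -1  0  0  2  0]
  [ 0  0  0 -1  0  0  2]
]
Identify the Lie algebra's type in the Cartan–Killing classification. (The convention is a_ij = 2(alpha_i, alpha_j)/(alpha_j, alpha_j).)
type E_7

The matrix has rank 7 with 2's on the diagonal. Reading the off-diagonal entries as Dynkin edges (a single edge where a_ij = a_ji = -1; a double or triple edge where a_ij * a_ji = 2 or 3), the diagram is a chain of 6 nodes with one extra node attached to the third node from one end (E_7). One simple-root ordering that puts it in standard form is (alpha_5, alpha_3, alpha_1, alpha_6, alpha_2, alpha_4, alpha_7). So the algebra is type E_7.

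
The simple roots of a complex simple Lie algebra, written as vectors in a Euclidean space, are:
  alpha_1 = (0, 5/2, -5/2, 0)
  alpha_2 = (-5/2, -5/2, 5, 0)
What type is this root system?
G_2

Compute the Cartan integers a_ij = 2(alpha_i, alpha_j)/(alpha_j, alpha_j); the resulting 2x2 Cartan matrix is
[[2, -1], [-3, 2]].
The roots have two lengths (squared-length ratio 3:1); the short ones are alpha_{1}. The associated Dynkin diagram is two nodes joined by a triple edge (G_2), so the type is G_2.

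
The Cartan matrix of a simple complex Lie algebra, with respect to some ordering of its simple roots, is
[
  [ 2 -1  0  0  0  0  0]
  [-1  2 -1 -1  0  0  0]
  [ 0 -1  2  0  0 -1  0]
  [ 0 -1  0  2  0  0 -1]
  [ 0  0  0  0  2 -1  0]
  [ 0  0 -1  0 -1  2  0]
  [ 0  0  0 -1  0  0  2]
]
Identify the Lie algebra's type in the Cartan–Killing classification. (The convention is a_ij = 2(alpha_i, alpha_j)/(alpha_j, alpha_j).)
type E_7

The matrix has rank 7 with 2's on the diagonal. Reading the off-diagonal entries as Dynkin edges (a single edge where a_ij = a_ji = -1; a double or triple edge where a_ij * a_ji = 2 or 3), the diagram is a chain of 6 nodes with one extra node attached to the third node from one end (E_7). One simple-root ordering that puts it in standard form is (alpha_7, alpha_1, alpha_4, alpha_2, alpha_3, alpha_6, alpha_5). So the algebra is type E_7.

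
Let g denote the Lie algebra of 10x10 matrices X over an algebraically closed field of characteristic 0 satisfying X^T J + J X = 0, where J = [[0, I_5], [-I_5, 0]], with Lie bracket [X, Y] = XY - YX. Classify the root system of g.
This is sp(10), which has dimension 10(10+1)/2 = 55 and rank 10/2 = 5. In the classification of classical Lie algebras, the symplectic algebra sp(2n) has type C_n; here n = 5, so the Dynkin diagram is a chain of 5 nodes with a double edge at one end; the terminal node there is the unique long simple root (C_5). Hence the type is C_5.

C5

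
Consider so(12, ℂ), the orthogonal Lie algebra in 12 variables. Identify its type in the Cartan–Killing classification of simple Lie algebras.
D_6

This is so(12) with 12 even, which has dimension 12(12-1)/2 = 66 and rank 12/2 = 6. In the classification of classical Lie algebras, the orthogonal algebra so(2n) in an even number of variables has type D_n; here n = 6, so the Dynkin diagram is a chain of 4 nodes with a fork of two nodes at one end (D_6). Hence the type is D_6.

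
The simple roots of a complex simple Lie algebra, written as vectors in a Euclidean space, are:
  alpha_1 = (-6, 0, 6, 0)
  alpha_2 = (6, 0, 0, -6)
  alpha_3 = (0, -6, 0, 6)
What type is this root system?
type A_3

Compute the Cartan integers a_ij = 2(alpha_i, alpha_j)/(alpha_j, alpha_j); the resulting 3x3 Cartan matrix is
[[2, -1, 0], [-1, 2, -1], [0, -1, 2]].
All simple roots have the same length, so the diagram is simply laced. The associated Dynkin diagram is a chain of 3 nodes with single edges (A_3), so the type is A_3 (the algebra sl(4)).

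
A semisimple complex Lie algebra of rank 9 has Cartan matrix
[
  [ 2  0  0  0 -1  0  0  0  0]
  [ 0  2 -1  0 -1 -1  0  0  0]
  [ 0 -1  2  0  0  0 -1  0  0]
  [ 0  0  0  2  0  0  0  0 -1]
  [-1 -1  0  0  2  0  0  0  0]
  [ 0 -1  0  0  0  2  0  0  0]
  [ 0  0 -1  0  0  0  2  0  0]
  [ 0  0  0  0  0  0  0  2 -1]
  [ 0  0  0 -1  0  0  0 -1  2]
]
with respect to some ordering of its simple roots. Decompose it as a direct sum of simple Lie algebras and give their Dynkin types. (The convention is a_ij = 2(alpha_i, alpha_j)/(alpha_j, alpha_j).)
type A_3 ⊕ type E_6

The diagram associated to this matrix has two connected components: the simple roots {alpha_4, alpha_8, alpha_9} form a chain of 3 nodes with single edges (A_3), and {alpha_1, alpha_2, alpha_3, alpha_5, alpha_6, alpha_7} form a chain of 5 nodes with one extra node attached to the third node from one end (E_6). A semisimple Lie algebra decomposes uniquely as the direct sum of simple ideals, one per connected component of its Dynkin diagram, so g ≅ A_3 ⊕ E_6 (dimension 15 + 78 = 93).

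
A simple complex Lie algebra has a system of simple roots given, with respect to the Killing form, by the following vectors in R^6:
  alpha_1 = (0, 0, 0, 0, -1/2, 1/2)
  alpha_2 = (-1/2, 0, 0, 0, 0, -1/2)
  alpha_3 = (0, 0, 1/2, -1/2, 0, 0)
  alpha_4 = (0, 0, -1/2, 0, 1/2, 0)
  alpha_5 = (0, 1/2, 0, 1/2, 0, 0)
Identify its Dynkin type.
Compute the Cartan integers a_ij = 2(alpha_i, alpha_j)/(alpha_j, alpha_j); the resulting 5x5 Cartan matrix is
[[2, -1, 0, -1, 0], [-1, 2, 0, 0, 0], [0, 0, 2, -1, -1], [-1, 0, -1, 2, 0], [0, 0, -1, 0, 2]].
All simple roots have the same length, so the diagram is simply laced. The associated Dynkin diagram is a chain of 5 nodes with single edges (A_5), so the type is A_5 (the algebra sl(6)).

A5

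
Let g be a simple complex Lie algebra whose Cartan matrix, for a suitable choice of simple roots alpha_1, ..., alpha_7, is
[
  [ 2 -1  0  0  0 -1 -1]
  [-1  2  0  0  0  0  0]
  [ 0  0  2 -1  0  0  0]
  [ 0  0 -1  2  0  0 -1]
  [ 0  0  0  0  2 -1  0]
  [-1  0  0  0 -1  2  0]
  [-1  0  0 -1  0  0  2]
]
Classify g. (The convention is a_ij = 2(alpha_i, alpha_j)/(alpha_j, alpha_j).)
The matrix has rank 7 with 2's on the diagonal. Reading the off-diagonal entries as Dynkin edges (a single edge where a_ij = a_ji = -1; a double or triple edge where a_ij * a_ji = 2 or 3), the diagram is a chain of 6 nodes with one extra node attached to the third node from one end (E_7). One simple-root ordering that puts it in standard form is (alpha_5, alpha_2, alpha_6, alpha_1, alpha_7, alpha_4, alpha_3). So the algebra is type E_7.

E7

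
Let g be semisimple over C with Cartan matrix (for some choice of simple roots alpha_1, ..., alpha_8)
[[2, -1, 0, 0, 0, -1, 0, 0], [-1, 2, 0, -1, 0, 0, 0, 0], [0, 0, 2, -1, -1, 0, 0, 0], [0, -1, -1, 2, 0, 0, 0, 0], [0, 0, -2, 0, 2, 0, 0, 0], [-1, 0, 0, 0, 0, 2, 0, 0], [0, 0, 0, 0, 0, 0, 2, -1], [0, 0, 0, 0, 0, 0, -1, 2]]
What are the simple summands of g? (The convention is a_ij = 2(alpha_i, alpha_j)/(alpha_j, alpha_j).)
The diagram associated to this matrix has two connected components: the simple roots {alpha_7, alpha_8} form a chain of 2 nodes with single edges (A_2), and {alpha_1, alpha_2, alpha_3, alpha_4, alpha_5, alpha_6} form a chain of 6 nodes with a double edge at one end; the terminal node there is the unique long simple root (C_6). A semisimple Lie algebra decomposes uniquely as the direct sum of simple ideals, one per connected component of its Dynkin diagram, so g ≅ A_2 ⊕ C_6 (dimension 8 + 78 = 86).

A_2 + C_6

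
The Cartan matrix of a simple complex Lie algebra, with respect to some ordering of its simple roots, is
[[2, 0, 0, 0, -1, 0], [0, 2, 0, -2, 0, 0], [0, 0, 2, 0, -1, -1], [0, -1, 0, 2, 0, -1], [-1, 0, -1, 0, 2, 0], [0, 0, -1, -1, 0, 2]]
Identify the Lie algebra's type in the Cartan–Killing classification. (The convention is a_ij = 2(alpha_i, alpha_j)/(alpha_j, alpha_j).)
type C_6

The matrix has rank 6 with 2's on the diagonal. Reading the off-diagonal entries as Dynkin edges (a single edge where a_ij = a_ji = -1; a double or triple edge where a_ij * a_ji = 2 or 3), the diagram is a chain of 6 nodes with a double edge at one end; the terminal node there is the unique long simple root (C_6). One simple-root ordering that puts it in standard form is (alpha_1, alpha_5, alpha_3, alpha_6, alpha_4, alpha_2). So the algebra is type C_6, i.e. sp(12).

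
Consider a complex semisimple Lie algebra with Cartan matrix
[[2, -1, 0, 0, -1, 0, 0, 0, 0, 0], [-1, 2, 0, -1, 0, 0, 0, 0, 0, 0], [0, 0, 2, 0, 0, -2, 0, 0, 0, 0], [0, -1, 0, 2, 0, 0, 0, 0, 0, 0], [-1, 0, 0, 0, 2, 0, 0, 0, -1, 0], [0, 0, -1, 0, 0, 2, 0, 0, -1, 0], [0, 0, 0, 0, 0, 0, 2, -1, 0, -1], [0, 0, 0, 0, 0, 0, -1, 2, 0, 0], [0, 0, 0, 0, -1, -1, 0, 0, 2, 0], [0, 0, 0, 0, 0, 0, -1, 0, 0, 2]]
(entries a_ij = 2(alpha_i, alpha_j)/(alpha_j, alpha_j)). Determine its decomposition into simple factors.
type A_3 + type C_7

The diagram associated to this matrix has two connected components: the simple roots {alpha_7, alpha_8, alpha_10} form a chain of 3 nodes with single edges (A_3), and {alpha_1, alpha_2, alpha_3, alpha_4, alpha_5, alpha_6, alpha_9} form a chain of 7 nodes with a double edge at one end; the terminal node there is the unique long simple root (C_7). A semisimple Lie algebra decomposes uniquely as the direct sum of simple ideals, one per connected component of its Dynkin diagram, so g ≅ A_3 ⊕ C_7 (dimension 15 + 105 = 120).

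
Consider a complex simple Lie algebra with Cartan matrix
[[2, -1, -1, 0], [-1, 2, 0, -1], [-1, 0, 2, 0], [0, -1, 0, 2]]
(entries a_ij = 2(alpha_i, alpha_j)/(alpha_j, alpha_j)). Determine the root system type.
The matrix has rank 4 with 2's on the diagonal. Reading the off-diagonal entries as Dynkin edges (a single edge where a_ij = a_ji = -1; a double or triple edge where a_ij * a_ji = 2 or 3), the diagram is a chain of 4 nodes with single edges (A_4). One simple-root ordering that puts it in standard form is (alpha_4, alpha_2, alpha_1, alpha_3). So the algebra is type A_4, i.e. sl(5).

type A_4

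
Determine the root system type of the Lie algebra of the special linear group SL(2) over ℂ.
This is sl(2), which has dimension 2^2 - 1 = 3 and rank 2 - 1 = 1 (a Cartan subalgebra is the diagonal traceless matrices). In the classification of classical Lie algebras, the special linear algebra sl(n+1) has type A_n; here n = 1, so the Dynkin diagram is a chain of 1 nodes with single edges (A_1). Hence the type is A_1.

A_1 (sl(2))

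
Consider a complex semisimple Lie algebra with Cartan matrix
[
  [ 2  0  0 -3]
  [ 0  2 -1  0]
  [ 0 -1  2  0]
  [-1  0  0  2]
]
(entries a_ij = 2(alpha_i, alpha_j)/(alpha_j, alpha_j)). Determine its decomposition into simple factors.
The diagram associated to this matrix has two connected components: the simple roots {alpha_2, alpha_3} form a chain of 2 nodes with single edges (A_2), and {alpha_1, alpha_4} form two nodes joined by a triple edge (G_2). A semisimple Lie algebra decomposes uniquely as the direct sum of simple ideals, one per connected component of its Dynkin diagram, so g ≅ A_2 ⊕ G_2 (dimension 8 + 14 = 22).

A_2 + G_2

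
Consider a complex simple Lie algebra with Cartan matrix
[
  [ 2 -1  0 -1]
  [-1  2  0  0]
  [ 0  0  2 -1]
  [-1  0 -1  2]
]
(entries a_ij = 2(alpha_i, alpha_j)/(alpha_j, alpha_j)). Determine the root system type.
The matrix has rank 4 with 2's on the diagonal. Reading the off-diagonal entries as Dynkin edges (a single edge where a_ij = a_ji = -1; a double or triple edge where a_ij * a_ji = 2 or 3), the diagram is a chain of 4 nodes with single edges (A_4). One simple-root ordering that puts it in standard form is (alpha_2, alpha_1, alpha_4, alpha_3). So the algebra is type A_4, i.e. sl(5).

A_4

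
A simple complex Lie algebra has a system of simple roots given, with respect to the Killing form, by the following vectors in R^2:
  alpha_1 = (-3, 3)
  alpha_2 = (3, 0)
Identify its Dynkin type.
B_2 (so(5))

Compute the Cartan integers a_ij = 2(alpha_i, alpha_j)/(alpha_j, alpha_j); the resulting 2x2 Cartan matrix is
[[2, -2], [-1, 2]].
The roots have two lengths (squared-length ratio 2:1); the short ones are alpha_{2}. The associated Dynkin diagram is a chain of 2 nodes with a double edge at one end; the terminal node there is the unique short simple root (B_2), so the type is B_2 (the algebra so(5)).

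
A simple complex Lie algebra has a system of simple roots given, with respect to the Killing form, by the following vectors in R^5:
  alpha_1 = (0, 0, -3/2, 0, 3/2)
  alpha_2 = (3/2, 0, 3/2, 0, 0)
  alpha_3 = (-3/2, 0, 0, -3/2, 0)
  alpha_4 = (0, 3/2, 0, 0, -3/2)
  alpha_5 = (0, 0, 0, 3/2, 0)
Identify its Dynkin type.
B_5

Compute the Cartan integers a_ij = 2(alpha_i, alpha_j)/(alpha_j, alpha_j); the resulting 5x5 Cartan matrix is
[[2, -1, 0, -1, 0], [-1, 2, -1, 0, 0], [0, -1, 2, 0, -2], [-1, 0, 0, 2, 0], [0, 0, -1, 0, 2]].
The roots have two lengths (squared-length ratio 2:1); the short ones are alpha_{5}. The associated Dynkin diagram is a chain of 5 nodes with a double edge at one end; the terminal node there is the unique short simple root (B_5), so the type is B_5 (the algebra so(11)).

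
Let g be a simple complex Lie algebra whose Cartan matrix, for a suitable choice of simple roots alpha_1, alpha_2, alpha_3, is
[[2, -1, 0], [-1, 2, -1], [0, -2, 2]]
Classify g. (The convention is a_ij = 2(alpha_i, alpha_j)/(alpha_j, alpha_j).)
type C_3

The matrix has rank 3 with 2's on the diagonal. Reading the off-diagonal entries as Dynkin edges (a single edge where a_ij = a_ji = -1; a double or triple edge where a_ij * a_ji = 2 or 3), the diagram is a chain of 3 nodes with a double edge at one end; the terminal node there is the unique long simple root (C_3). One simple-root ordering that puts it in standard form is (alpha_1, alpha_2, alpha_3). So the algebra is type C_3, i.e. sp(6).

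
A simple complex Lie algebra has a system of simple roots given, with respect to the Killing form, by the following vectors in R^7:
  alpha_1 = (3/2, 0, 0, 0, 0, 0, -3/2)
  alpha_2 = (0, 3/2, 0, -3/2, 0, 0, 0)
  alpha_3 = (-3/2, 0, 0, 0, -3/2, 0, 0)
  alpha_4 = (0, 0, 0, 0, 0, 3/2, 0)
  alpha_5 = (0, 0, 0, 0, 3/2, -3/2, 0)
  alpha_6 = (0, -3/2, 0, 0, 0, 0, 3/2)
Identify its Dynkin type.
B6

Compute the Cartan integers a_ij = 2(alpha_i, alpha_j)/(alpha_j, alpha_j); the resulting 6x6 Cartan matrix is
[[2, 0, -1, 0, 0, -1], [0, 2, 0, 0, 0, -1], [-1, 0, 2, 0, -1, 0], [0, 0, 0, 2, -1, 0], [0, 0, -1, -2, 2, 0], [-1, -1, 0, 0, 0, 2]].
The roots have two lengths (squared-length ratio 2:1); the short ones are alpha_{4}. The associated Dynkin diagram is a chain of 6 nodes with a double edge at one end; the terminal node there is the unique short simple root (B_6), so the type is B_6 (the algebra so(13)).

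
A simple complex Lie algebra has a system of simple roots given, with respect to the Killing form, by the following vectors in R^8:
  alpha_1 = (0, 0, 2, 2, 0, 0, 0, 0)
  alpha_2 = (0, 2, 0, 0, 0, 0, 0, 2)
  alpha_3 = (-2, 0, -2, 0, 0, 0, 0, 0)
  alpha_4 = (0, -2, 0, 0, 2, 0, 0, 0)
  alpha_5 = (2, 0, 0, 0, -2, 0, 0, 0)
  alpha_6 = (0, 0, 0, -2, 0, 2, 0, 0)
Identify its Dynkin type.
A_6

Compute the Cartan integers a_ij = 2(alpha_i, alpha_j)/(alpha_j, alpha_j); the resulting 6x6 Cartan matrix is
[[2, 0, -1, 0, 0, -1], [0, 2, 0, -1, 0, 0], [-1, 0, 2, 0, -1, 0], [0, -1, 0, 2, -1, 0], [0, 0, -1, -1, 2, 0], [-1, 0, 0, 0, 0, 2]].
All simple roots have the same length, so the diagram is simply laced. The associated Dynkin diagram is a chain of 6 nodes with single edges (A_6), so the type is A_6 (the algebra sl(7)).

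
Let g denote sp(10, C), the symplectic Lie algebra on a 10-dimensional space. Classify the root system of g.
This is sp(10), which has dimension 10(10+1)/2 = 55 and rank 10/2 = 5. In the classification of classical Lie algebras, the symplectic algebra sp(2n) has type C_n; here n = 5, so the Dynkin diagram is a chain of 5 nodes with a double edge at one end; the terminal node there is the unique long simple root (C_5). Hence the type is C_5.

type C_5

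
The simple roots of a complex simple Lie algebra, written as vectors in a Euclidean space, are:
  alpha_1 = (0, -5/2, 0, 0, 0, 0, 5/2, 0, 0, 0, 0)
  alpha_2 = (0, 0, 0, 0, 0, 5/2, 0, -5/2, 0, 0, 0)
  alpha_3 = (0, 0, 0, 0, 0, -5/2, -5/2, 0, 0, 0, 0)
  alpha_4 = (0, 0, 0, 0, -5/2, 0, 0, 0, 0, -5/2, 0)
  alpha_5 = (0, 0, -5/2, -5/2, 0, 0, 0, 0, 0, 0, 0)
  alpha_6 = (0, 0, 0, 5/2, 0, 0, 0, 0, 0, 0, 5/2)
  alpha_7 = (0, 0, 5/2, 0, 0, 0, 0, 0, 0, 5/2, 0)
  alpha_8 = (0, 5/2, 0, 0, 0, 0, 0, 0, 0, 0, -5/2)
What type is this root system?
type A_8

Compute the Cartan integers a_ij = 2(alpha_i, alpha_j)/(alpha_j, alpha_j); the resulting 8x8 Cartan matrix is
[[2, 0, -1, 0, 0, 0, 0, -1], [0, 2, -1, 0, 0, 0, 0, 0], [-1, -1, 2, 0, 0, 0, 0, 0], [0, 0, 0, 2, 0, 0, -1, 0], [0, 0, 0, 0, 2, -1, -1, 0], [0, 0, 0, 0, -1, 2, 0, -1], [0, 0, 0, -1, -1, 0, 2, 0], [-1, 0, 0, 0, 0, -1, 0, 2]].
All simple roots have the same length, so the diagram is simply laced. The associated Dynkin diagram is a chain of 8 nodes with single edges (A_8), so the type is A_8 (the algebra sl(9)).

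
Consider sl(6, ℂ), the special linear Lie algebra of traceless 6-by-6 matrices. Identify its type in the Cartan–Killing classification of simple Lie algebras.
This is sl(6), which has dimension 6^2 - 1 = 35 and rank 6 - 1 = 5 (a Cartan subalgebra is the diagonal traceless matrices). In the classification of classical Lie algebras, the special linear algebra sl(n+1) has type A_n; here n = 5, so the Dynkin diagram is a chain of 5 nodes with single edges (A_5). Hence the type is A_5.

A5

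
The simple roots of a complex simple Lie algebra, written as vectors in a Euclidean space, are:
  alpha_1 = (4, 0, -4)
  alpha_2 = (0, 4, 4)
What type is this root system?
Compute the Cartan integers a_ij = 2(alpha_i, alpha_j)/(alpha_j, alpha_j); the resulting 2x2 Cartan matrix is
[[2, -1], [-1, 2]].
All simple roots have the same length, so the diagram is simply laced. The associated Dynkin diagram is a chain of 2 nodes with single edges (A_2), so the type is A_2 (the algebra sl(3)).

A_2 (sl(3))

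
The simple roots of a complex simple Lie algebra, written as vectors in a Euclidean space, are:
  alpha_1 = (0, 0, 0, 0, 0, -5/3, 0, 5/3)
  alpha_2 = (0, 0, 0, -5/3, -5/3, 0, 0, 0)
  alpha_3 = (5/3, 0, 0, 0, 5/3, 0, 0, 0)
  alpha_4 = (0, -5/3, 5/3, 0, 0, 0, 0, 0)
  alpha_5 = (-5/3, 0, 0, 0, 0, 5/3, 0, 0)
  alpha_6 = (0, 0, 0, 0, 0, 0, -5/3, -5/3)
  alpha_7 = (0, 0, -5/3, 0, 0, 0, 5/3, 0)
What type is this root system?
type A_7

Compute the Cartan integers a_ij = 2(alpha_i, alpha_j)/(alpha_j, alpha_j); the resulting 7x7 Cartan matrix is
[[2, 0, 0, 0, -1, -1, 0], [0, 2, -1, 0, 0, 0, 0], [0, -1, 2, 0, -1, 0, 0], [0, 0, 0, 2, 0, 0, -1], [-1, 0, -1, 0, 2, 0, 0], [-1, 0, 0, 0, 0, 2, -1], [0, 0, 0, -1, 0, -1, 2]].
All simple roots have the same length, so the diagram is simply laced. The associated Dynkin diagram is a chain of 7 nodes with single edges (A_7), so the type is A_7 (the algebra sl(8)).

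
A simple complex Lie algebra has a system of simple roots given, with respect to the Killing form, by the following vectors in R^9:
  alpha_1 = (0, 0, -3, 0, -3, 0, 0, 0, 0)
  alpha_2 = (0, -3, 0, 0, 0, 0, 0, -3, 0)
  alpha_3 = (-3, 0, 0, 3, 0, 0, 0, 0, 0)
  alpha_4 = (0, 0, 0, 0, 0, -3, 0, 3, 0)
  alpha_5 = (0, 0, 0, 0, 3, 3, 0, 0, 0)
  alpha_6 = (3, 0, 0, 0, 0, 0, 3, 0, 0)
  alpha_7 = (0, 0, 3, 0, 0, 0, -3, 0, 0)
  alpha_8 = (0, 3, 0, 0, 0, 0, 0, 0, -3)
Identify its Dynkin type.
Compute the Cartan integers a_ij = 2(alpha_i, alpha_j)/(alpha_j, alpha_j); the resulting 8x8 Cartan matrix is
[[2, 0, 0, 0, -1, 0, -1, 0], [0, 2, 0, -1, 0, 0, 0, -1], [0, 0, 2, 0, 0, -1, 0, 0], [0, -1, 0, 2, -1, 0, 0, 0], [-1, 0, 0, -1, 2, 0, 0, 0], [0, 0, -1, 0, 0, 2, -1, 0], [-1, 0, 0, 0, 0, -1, 2, 0], [0, -1, 0, 0, 0, 0, 0, 2]].
All simple roots have the same length, so the diagram is simply laced. The associated Dynkin diagram is a chain of 8 nodes with single edges (A_8), so the type is A_8 (the algebra sl(9)).

A_8 (sl(9))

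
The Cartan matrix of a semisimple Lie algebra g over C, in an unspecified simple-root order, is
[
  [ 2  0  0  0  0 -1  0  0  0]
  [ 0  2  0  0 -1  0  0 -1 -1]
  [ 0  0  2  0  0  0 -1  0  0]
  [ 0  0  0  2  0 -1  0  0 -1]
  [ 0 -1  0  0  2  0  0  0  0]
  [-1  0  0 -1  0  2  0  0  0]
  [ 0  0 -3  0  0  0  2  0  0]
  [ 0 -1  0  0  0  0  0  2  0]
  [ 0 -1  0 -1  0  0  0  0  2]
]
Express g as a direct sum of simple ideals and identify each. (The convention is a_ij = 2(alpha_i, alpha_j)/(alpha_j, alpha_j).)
D7 + G2

The diagram associated to this matrix has two connected components: the simple roots {alpha_1, alpha_2, alpha_4, alpha_5, alpha_6, alpha_8, alpha_9} form a chain of 5 nodes with a fork of two nodes at one end (D_7), and {alpha_3, alpha_7} form two nodes joined by a triple edge (G_2). A semisimple Lie algebra decomposes uniquely as the direct sum of simple ideals, one per connected component of its Dynkin diagram, so g ≅ D_7 ⊕ G_2 (dimension 91 + 14 = 105).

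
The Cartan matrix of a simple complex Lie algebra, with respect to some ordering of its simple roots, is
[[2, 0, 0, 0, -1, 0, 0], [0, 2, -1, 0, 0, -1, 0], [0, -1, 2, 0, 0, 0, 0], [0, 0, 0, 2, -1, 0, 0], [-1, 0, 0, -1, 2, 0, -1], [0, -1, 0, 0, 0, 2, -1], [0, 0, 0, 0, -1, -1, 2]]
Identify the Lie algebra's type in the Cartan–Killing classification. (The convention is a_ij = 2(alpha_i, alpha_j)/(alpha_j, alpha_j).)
type D_7

The matrix has rank 7 with 2's on the diagonal. Reading the off-diagonal entries as Dynkin edges (a single edge where a_ij = a_ji = -1; a double or triple edge where a_ij * a_ji = 2 or 3), the diagram is a chain of 5 nodes with a fork of two nodes at one end (D_7). One simple-root ordering that puts it in standard form is (alpha_3, alpha_2, alpha_6, alpha_7, alpha_5, alpha_1, alpha_4). So the algebra is type D_7, i.e. so(14).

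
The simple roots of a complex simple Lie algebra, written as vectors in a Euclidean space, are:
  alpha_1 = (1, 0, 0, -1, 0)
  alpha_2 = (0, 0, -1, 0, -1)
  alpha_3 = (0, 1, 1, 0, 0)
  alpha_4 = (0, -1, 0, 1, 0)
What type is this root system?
A4

Compute the Cartan integers a_ij = 2(alpha_i, alpha_j)/(alpha_j, alpha_j); the resulting 4x4 Cartan matrix is
[[2, 0, 0, -1], [0, 2, -1, 0], [0, -1, 2, -1], [-1, 0, -1, 2]].
All simple roots have the same length, so the diagram is simply laced. The associated Dynkin diagram is a chain of 4 nodes with single edges (A_4), so the type is A_4 (the algebra sl(5)).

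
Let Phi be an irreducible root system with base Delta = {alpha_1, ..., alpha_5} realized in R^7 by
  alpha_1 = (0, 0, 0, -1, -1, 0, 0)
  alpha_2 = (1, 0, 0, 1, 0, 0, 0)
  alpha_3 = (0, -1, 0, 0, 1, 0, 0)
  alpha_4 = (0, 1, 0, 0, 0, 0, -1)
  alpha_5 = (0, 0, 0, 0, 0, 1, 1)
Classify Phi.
A_5 (sl(6))

Compute the Cartan integers a_ij = 2(alpha_i, alpha_j)/(alpha_j, alpha_j); the resulting 5x5 Cartan matrix is
[[2, -1, -1, 0, 0], [-1, 2, 0, 0, 0], [-1, 0, 2, -1, 0], [0, 0, -1, 2, -1], [0, 0, 0, -1, 2]].
All simple roots have the same length, so the diagram is simply laced. The associated Dynkin diagram is a chain of 5 nodes with single edges (A_5), so the type is A_5 (the algebra sl(6)).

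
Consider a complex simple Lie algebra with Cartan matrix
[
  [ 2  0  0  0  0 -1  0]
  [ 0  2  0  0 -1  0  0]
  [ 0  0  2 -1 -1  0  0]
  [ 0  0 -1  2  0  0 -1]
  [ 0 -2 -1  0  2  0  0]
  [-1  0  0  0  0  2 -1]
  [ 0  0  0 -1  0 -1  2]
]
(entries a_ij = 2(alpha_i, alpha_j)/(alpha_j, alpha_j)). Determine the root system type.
The matrix has rank 7 with 2's on the diagonal. Reading the off-diagonal entries as Dynkin edges (a single edge where a_ij = a_ji = -1; a double or triple edge where a_ij * a_ji = 2 or 3), the diagram is a chain of 7 nodes with a double edge at one end; the terminal node there is the unique short simple root (B_7). One simple-root ordering that puts it in standard form is (alpha_1, alpha_6, alpha_7, alpha_4, alpha_3, alpha_5, alpha_2). So the algebra is type B_7, i.e. so(15).

B_7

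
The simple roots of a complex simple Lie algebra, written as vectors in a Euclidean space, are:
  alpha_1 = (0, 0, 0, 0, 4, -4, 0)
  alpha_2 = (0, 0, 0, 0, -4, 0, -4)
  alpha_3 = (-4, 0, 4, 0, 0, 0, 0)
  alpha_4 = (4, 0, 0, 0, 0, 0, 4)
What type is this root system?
Compute the Cartan integers a_ij = 2(alpha_i, alpha_j)/(alpha_j, alpha_j); the resulting 4x4 Cartan matrix is
[[2, -1, 0, 0], [-1, 2, 0, -1], [0, 0, 2, -1], [0, -1, -1, 2]].
All simple roots have the same length, so the diagram is simply laced. The associated Dynkin diagram is a chain of 4 nodes with single edges (A_4), so the type is A_4 (the algebra sl(5)).

type A_4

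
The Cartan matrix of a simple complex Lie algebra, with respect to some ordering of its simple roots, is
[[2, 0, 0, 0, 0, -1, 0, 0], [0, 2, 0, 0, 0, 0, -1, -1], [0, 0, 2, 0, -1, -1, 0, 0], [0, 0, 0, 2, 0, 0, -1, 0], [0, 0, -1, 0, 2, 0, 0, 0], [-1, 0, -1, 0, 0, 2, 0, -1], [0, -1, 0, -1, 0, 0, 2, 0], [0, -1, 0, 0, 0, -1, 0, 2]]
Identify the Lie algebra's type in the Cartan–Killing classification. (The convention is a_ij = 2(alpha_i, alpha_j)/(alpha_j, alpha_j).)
E8

The matrix has rank 8 with 2's on the diagonal. Reading the off-diagonal entries as Dynkin edges (a single edge where a_ij = a_ji = -1; a double or triple edge where a_ij * a_ji = 2 or 3), the diagram is a chain of 7 nodes with one extra node attached to the third node from one end (E_8). One simple-root ordering that puts it in standard form is (alpha_5, alpha_1, alpha_3, alpha_6, alpha_8, alpha_2, alpha_7, alpha_4). So the algebra is type E_8.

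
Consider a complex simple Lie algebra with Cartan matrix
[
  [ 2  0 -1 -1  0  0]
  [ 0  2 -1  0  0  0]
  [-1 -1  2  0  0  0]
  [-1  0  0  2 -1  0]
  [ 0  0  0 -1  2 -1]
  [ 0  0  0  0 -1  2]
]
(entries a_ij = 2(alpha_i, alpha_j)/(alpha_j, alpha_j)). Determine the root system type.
The matrix has rank 6 with 2's on the diagonal. Reading the off-diagonal entries as Dynkin edges (a single edge where a_ij = a_ji = -1; a double or triple edge where a_ij * a_ji = 2 or 3), the diagram is a chain of 6 nodes with single edges (A_6). One simple-root ordering that puts it in standard form is (alpha_6, alpha_5, alpha_4, alpha_1, alpha_3, alpha_2). So the algebra is type A_6, i.e. sl(7).

A_6 (sl(7))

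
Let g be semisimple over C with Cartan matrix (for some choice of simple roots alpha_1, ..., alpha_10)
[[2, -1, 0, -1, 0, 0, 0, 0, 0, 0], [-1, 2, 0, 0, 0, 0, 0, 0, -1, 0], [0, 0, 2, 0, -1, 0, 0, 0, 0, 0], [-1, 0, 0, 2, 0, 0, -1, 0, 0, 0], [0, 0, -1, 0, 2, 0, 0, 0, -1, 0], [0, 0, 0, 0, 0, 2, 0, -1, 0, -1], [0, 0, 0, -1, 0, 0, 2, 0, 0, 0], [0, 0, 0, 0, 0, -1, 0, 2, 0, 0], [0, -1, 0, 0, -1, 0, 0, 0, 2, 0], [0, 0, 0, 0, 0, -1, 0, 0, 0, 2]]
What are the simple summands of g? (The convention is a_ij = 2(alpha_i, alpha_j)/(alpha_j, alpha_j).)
A3 ⊕ A7

The diagram associated to this matrix has two connected components: the simple roots {alpha_6, alpha_8, alpha_10} form a chain of 3 nodes with single edges (A_3), and {alpha_1, alpha_2, alpha_3, alpha_4, alpha_5, alpha_7, alpha_9} form a chain of 7 nodes with single edges (A_7). A semisimple Lie algebra decomposes uniquely as the direct sum of simple ideals, one per connected component of its Dynkin diagram, so g ≅ A_3 ⊕ A_7 (dimension 15 + 63 = 78).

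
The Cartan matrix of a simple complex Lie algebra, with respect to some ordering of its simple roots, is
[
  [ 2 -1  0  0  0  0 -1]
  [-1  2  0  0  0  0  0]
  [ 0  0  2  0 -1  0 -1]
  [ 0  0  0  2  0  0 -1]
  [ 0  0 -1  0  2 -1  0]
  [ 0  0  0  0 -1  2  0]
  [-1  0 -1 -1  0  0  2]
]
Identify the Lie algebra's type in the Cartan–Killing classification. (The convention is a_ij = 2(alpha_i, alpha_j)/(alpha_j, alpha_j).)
The matrix has rank 7 with 2's on the diagonal. Reading the off-diagonal entries as Dynkin edges (a single edge where a_ij = a_ji = -1; a double or triple edge where a_ij * a_ji = 2 or 3), the diagram is a chain of 6 nodes with one extra node attached to the third node from one end (E_7). One simple-root ordering that puts it in standard form is (alpha_2, alpha_4, alpha_1, alpha_7, alpha_3, alpha_5, alpha_6). So the algebra is type E_7.

type E_7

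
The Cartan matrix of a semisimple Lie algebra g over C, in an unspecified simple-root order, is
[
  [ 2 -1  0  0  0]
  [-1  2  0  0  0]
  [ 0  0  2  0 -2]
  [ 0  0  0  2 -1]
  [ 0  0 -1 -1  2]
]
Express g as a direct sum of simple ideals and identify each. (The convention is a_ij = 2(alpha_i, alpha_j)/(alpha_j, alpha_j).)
The diagram associated to this matrix has two connected components: the simple roots {alpha_1, alpha_2} form a chain of 2 nodes with single edges (A_2), and {alpha_3, alpha_4, alpha_5} form a chain of 3 nodes with a double edge at one end; the terminal node there is the unique long simple root (C_3). A semisimple Lie algebra decomposes uniquely as the direct sum of simple ideals, one per connected component of its Dynkin diagram, so g ≅ A_2 ⊕ C_3 (dimension 8 + 21 = 29).

A_2 (sl(3)) ⊕ C_3 (sp(6))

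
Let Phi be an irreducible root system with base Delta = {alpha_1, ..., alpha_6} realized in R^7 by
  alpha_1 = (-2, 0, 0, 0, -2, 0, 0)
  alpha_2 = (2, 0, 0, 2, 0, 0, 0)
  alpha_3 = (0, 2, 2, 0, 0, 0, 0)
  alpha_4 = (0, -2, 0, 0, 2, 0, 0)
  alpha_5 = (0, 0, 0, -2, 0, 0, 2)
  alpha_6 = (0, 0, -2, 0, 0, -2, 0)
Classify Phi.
Compute the Cartan integers a_ij = 2(alpha_i, alpha_j)/(alpha_j, alpha_j); the resulting 6x6 Cartan matrix is
[[2, -1, 0, -1, 0, 0], [-1, 2, 0, 0, -1, 0], [0, 0, 2, -1, 0, -1], [-1, 0, -1, 2, 0, 0], [0, -1, 0, 0, 2, 0], [0, 0, -1, 0, 0, 2]].
All simple roots have the same length, so the diagram is simply laced. The associated Dynkin diagram is a chain of 6 nodes with single edges (A_6), so the type is A_6 (the algebra sl(7)).

type A_6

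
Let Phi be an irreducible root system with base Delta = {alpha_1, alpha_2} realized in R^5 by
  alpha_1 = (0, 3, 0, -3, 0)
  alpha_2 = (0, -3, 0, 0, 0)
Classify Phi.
type B_2

Compute the Cartan integers a_ij = 2(alpha_i, alpha_j)/(alpha_j, alpha_j); the resulting 2x2 Cartan matrix is
[[2, -2], [-1, 2]].
The roots have two lengths (squared-length ratio 2:1); the short ones are alpha_{2}. The associated Dynkin diagram is a chain of 2 nodes with a double edge at one end; the terminal node there is the unique short simple root (B_2), so the type is B_2 (the algebra so(5)).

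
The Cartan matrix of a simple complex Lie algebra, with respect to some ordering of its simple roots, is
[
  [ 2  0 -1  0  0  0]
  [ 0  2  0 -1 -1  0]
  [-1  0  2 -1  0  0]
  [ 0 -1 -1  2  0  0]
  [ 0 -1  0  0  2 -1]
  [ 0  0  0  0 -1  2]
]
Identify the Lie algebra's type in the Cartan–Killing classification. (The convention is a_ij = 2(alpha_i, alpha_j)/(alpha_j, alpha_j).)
The matrix has rank 6 with 2's on the diagonal. Reading the off-diagonal entries as Dynkin edges (a single edge where a_ij = a_ji = -1; a double or triple edge where a_ij * a_ji = 2 or 3), the diagram is a chain of 6 nodes with single edges (A_6). One simple-root ordering that puts it in standard form is (alpha_6, alpha_5, alpha_2, alpha_4, alpha_3, alpha_1). So the algebra is type A_6, i.e. sl(7).

A6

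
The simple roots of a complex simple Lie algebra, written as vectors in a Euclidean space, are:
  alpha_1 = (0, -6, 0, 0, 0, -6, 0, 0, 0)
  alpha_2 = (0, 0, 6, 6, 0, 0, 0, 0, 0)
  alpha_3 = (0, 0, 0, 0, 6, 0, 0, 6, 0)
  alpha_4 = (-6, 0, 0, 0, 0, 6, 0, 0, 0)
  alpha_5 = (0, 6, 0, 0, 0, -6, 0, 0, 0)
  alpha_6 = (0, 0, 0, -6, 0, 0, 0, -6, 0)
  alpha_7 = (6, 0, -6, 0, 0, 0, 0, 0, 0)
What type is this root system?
Compute the Cartan integers a_ij = 2(alpha_i, alpha_j)/(alpha_j, alpha_j); the resulting 7x7 Cartan matrix is
[[2, 0, 0, -1, 0, 0, 0], [0, 2, 0, 0, 0, -1, -1], [0, 0, 2, 0, 0, -1, 0], [-1, 0, 0, 2, -1, 0, -1], [0, 0, 0, -1, 2, 0, 0], [0, -1, -1, 0, 0, 2, 0], [0, -1, 0, -1, 0, 0, 2]].
All simple roots have the same length, so the diagram is simply laced. The associated Dynkin diagram is a chain of 5 nodes with a fork of two nodes at one end (D_7), so the type is D_7 (the algebra so(14)).

type D_7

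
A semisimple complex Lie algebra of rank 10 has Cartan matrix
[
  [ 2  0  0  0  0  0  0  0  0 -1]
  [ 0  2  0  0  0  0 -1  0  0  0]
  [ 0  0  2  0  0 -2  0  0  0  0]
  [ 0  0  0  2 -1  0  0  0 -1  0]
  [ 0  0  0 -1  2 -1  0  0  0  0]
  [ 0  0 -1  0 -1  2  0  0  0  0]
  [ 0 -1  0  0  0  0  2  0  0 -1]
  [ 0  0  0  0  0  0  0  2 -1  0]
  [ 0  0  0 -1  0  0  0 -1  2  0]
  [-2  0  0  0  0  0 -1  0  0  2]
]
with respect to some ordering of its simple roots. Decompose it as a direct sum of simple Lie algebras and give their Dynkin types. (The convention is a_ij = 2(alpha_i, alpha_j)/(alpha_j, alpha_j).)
B_4 (so(9)) + C_6 (sp(12))

The diagram associated to this matrix has two connected components: the simple roots {alpha_1, alpha_2, alpha_7, alpha_10} form a chain of 4 nodes with a double edge at one end; the terminal node there is the unique short simple root (B_4), and {alpha_3, alpha_4, alpha_5, alpha_6, alpha_8, alpha_9} form a chain of 6 nodes with a double edge at one end; the terminal node there is the unique long simple root (C_6). A semisimple Lie algebra decomposes uniquely as the direct sum of simple ideals, one per connected component of its Dynkin diagram, so g ≅ B_4 ⊕ C_6 (dimension 36 + 78 = 114).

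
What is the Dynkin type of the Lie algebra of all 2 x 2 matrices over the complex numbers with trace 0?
type A_1

This is sl(2), which has dimension 2^2 - 1 = 3 and rank 2 - 1 = 1 (a Cartan subalgebra is the diagonal traceless matrices). In the classification of classical Lie algebras, the special linear algebra sl(n+1) has type A_n; here n = 1, so the Dynkin diagram is a chain of 1 nodes with single edges (A_1). Hence the type is A_1.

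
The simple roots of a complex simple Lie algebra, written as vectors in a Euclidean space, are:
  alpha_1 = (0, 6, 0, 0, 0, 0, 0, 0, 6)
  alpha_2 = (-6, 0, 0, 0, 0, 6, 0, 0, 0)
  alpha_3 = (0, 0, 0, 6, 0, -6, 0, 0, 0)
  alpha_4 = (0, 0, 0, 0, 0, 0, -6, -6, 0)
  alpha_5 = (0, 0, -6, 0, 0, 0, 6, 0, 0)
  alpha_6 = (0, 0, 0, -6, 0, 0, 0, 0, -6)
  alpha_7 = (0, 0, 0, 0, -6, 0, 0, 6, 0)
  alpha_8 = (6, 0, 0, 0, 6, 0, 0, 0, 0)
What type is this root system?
Compute the Cartan integers a_ij = 2(alpha_i, alpha_j)/(alpha_j, alpha_j); the resulting 8x8 Cartan matrix is
[[2, 0, 0, 0, 0, -1, 0, 0], [0, 2, -1, 0, 0, 0, 0, -1], [0, -1, 2, 0, 0, -1, 0, 0], [0, 0, 0, 2, -1, 0, -1, 0], [0, 0, 0, -1, 2, 0, 0, 0], [-1, 0, -1, 0, 0, 2, 0, 0], [0, 0, 0, -1, 0, 0, 2, -1], [0, -1, 0, 0, 0, 0, -1, 2]].
All simple roots have the same length, so the diagram is simply laced. The associated Dynkin diagram is a chain of 8 nodes with single edges (A_8), so the type is A_8 (the algebra sl(9)).

A_8 (sl(9))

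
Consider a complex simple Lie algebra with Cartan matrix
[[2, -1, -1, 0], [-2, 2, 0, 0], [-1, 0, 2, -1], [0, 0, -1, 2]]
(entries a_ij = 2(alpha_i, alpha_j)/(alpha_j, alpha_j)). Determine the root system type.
C_4

The matrix has rank 4 with 2's on the diagonal. Reading the off-diagonal entries as Dynkin edges (a single edge where a_ij = a_ji = -1; a double or triple edge where a_ij * a_ji = 2 or 3), the diagram is a chain of 4 nodes with a double edge at one end; the terminal node there is the unique long simple root (C_4). One simple-root ordering that puts it in standard form is (alpha_4, alpha_3, alpha_1, alpha_2). So the algebra is type C_4, i.e. sp(8).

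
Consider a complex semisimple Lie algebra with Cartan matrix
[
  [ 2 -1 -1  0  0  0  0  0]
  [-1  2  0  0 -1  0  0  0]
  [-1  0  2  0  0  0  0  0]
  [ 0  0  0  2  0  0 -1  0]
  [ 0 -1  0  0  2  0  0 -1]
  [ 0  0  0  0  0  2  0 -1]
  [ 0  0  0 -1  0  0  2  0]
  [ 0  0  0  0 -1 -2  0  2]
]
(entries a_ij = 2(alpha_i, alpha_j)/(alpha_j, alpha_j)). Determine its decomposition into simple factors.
A2 + B6

The diagram associated to this matrix has two connected components: the simple roots {alpha_4, alpha_7} form a chain of 2 nodes with single edges (A_2), and {alpha_1, alpha_2, alpha_3, alpha_5, alpha_6, alpha_8} form a chain of 6 nodes with a double edge at one end; the terminal node there is the unique short simple root (B_6). A semisimple Lie algebra decomposes uniquely as the direct sum of simple ideals, one per connected component of its Dynkin diagram, so g ≅ A_2 ⊕ B_6 (dimension 8 + 78 = 86).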